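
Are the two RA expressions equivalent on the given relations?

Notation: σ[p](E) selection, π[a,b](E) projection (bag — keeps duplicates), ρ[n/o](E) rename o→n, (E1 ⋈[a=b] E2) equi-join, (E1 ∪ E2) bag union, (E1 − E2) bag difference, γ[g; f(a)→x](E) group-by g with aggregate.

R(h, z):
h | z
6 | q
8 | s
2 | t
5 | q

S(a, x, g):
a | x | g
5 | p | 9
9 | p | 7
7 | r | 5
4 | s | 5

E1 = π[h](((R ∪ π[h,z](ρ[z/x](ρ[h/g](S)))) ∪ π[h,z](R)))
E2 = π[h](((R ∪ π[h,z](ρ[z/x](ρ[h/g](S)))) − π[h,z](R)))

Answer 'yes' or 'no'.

E1 stepwise |·|:
  R → 4
  S → 4
  ρ[h/g](S) → 4
  ρ[z/x](ρ[h/g](S)) → 4
  π[h,z](ρ[z/x](ρ[h/g](S))) → 4
  (R ∪ π[h,z](ρ[z/x](ρ[h/g](S)))) → 8
  R → 4
  π[h,z](R) → 4
  ((R ∪ π[h,z](ρ[z/x](ρ[h/g](S)))) ∪ π[h,z](R)) → 12
  π[h](((R ∪ π[h,z](ρ[z/x](ρ[h/g](S)))) ∪ π[h,z](R))) → 12
E2 stepwise |·|:
  R → 4
  S → 4
  ρ[h/g](S) → 4
  ρ[z/x](ρ[h/g](S)) → 4
  π[h,z](ρ[z/x](ρ[h/g](S))) → 4
  (R ∪ π[h,z](ρ[z/x](ρ[h/g](S)))) → 8
  R → 4
  π[h,z](R) → 4
  ((R ∪ π[h,z](ρ[z/x](ρ[h/g](S)))) − π[h,z](R)) → 4
  π[h](((R ∪ π[h,z](ρ[z/x](ρ[h/g](S)))) − π[h,z](R))) → 4

E1 result:
h
2
2
5
5
5
5
6
6
7
8
8
9
E2 result:
h
5
5
7
9
Witness: (6,) appears 2× in E1 but 0× in E2.

no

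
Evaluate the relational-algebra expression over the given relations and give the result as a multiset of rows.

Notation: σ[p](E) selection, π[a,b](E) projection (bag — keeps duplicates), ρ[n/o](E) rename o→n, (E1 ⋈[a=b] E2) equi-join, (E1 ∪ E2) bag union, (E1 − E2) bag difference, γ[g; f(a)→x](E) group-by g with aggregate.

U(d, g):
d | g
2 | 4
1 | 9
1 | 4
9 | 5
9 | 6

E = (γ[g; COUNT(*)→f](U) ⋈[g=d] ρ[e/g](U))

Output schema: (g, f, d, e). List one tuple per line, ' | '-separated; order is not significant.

Per-node cardinality:
  U → 5
  γ[g; COUNT(*)→f](U) → 4
  U → 5
  ρ[e/g](U) → 5
  (γ[g; COUNT(*)→f](U) ⋈[g=d] ρ[e/g](U)) → 2

== RESULT ==
g | f | d | e
9 | 1 | 9 | 5
9 | 1 | 9 | 6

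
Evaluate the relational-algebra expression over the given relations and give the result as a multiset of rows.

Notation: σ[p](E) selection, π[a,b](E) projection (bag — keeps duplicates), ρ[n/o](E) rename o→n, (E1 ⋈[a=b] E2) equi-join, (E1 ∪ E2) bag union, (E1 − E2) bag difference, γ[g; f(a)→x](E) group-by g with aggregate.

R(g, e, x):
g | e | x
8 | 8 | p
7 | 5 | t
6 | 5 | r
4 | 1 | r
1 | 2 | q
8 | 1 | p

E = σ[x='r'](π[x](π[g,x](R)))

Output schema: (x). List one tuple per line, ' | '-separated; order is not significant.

Subexpression sizes:
  R → 6
  π[g,x](R) → 6
  π[x](π[g,x](R)) → 6
  σ[x='r'](π[x](π[g,x](R))) → 2

== RESULT ==
x
r
r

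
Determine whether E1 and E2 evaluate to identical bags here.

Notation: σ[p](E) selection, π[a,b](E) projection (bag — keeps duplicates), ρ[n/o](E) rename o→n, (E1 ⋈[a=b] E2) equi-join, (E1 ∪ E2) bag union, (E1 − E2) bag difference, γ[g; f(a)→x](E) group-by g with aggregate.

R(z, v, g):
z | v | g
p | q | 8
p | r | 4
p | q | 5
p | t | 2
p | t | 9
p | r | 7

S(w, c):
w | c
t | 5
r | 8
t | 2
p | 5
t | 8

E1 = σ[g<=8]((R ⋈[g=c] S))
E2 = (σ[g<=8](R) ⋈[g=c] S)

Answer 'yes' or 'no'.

E1 row counts bottom-up:
  R → 6
  S → 5
  (R ⋈[g=c] S) → 5
  σ[g<=8]((R ⋈[g=c] S)) → 5
E2 row counts bottom-up:
  R → 6
  σ[g<=8](R) → 5
  S → 5
  (σ[g<=8](R) ⋈[g=c] S) → 5

E1 and E2 produce the same multiset:
z | v | g | w | c
p | q | 5 | p | 5
p | q | 5 | t | 5
p | q | 8 | r | 8
p | q | 8 | t | 8
p | t | 2 | t | 2

yes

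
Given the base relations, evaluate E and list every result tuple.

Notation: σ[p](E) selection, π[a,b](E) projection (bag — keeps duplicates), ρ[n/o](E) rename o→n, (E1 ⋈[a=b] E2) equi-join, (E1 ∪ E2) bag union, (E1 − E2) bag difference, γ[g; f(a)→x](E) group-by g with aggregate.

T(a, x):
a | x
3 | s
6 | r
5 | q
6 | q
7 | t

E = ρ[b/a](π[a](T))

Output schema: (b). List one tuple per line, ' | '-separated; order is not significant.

Subexpression sizes:
  T → 5
  π[a](T) → 5
  ρ[b/a](π[a](T)) → 5

== RESULT ==
b
3
5
6
6
7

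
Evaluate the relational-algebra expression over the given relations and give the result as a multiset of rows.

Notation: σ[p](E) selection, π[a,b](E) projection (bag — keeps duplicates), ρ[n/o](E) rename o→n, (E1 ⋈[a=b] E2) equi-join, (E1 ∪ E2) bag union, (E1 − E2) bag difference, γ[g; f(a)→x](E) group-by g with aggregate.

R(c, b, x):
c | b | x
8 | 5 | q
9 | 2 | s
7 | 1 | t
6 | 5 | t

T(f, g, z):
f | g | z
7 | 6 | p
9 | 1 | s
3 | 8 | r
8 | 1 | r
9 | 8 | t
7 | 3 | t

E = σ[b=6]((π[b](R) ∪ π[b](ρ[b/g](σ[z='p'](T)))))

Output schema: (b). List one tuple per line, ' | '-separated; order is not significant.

Stepwise |·|:
  R → 4
  π[b](R) → 4
  T → 6
  σ[z='p'](T) → 1
  ρ[b/g](σ[z='p'](T)) → 1
  π[b](ρ[b/g](σ[z='p'](T))) → 1
  (π[b](R) ∪ π[b](ρ[b/g](σ[z='p'](T)))) → 5
  σ[b=6]((π[b](R) ∪ π[b](ρ[b/g](σ[z='p'](T))))) → 1

== RESULT ==
b
6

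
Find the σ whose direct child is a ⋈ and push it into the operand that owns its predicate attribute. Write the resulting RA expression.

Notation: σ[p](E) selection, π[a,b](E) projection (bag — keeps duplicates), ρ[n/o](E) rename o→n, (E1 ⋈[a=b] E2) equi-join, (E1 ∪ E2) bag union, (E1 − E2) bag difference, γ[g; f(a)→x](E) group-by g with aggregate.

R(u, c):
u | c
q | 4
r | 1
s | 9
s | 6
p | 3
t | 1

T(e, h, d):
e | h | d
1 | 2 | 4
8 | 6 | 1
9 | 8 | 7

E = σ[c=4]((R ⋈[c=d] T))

σ filters on c, owned by the left side.
E' = (σ[c=4](R) ⋈[c=d] T)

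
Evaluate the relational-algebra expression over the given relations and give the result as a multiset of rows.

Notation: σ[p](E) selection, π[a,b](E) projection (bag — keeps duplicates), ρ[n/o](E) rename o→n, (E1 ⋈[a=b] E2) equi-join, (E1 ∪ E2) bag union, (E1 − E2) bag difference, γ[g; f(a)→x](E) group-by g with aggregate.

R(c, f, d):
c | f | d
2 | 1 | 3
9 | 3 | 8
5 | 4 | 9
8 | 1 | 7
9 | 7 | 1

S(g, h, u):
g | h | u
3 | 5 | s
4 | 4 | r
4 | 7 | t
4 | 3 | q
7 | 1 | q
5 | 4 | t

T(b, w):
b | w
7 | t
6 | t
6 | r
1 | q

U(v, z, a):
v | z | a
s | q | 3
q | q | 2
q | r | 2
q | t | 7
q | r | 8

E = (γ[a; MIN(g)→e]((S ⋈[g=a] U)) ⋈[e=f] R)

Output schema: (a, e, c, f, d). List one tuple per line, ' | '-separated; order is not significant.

Subexpression sizes:
  S → 6
  U → 5
  (S ⋈[g=a] U) → 2
  γ[a; MIN(g)→e]((S ⋈[g=a] U)) → 2
  R → 5
  (γ[a; MIN(g)→e]((S ⋈[g=a] U)) ⋈[e=f] R) → 2

== RESULT ==
a | e | c | f | d
3 | 3 | 9 | 3 | 8
7 | 7 | 9 | 7 | 1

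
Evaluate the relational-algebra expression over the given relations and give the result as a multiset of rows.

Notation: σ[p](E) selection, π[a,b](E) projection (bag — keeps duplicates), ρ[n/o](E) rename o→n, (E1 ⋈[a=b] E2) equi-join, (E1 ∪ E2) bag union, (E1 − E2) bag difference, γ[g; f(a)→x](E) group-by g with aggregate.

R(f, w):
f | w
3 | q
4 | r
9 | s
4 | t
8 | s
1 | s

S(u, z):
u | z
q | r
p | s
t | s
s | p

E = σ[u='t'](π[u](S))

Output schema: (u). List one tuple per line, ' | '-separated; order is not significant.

Row counts bottom-up:
  S → 4
  π[u](S) → 4
  σ[u='t'](π[u](S)) → 1

== RESULT ==
u
t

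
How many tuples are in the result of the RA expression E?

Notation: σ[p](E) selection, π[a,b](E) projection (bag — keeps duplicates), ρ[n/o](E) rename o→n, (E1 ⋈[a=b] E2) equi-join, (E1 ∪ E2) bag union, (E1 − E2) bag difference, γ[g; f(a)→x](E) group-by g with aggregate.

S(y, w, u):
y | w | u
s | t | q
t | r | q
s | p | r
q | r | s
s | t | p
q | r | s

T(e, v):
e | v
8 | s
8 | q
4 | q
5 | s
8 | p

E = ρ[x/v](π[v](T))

Row counts bottom-up:
  T → 5
  π[v](T) → 5
  ρ[x/v](π[v](T)) → 5

|E| = 5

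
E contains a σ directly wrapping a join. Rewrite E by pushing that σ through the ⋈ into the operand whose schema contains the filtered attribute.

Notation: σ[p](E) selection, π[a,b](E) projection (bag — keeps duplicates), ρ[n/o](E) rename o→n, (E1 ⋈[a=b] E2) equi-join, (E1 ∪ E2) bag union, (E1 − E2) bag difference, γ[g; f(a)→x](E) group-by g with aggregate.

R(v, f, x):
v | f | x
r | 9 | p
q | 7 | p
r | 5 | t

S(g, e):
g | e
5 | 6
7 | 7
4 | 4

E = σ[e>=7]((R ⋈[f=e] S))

σ filters on e, owned by the right side.
E' = (R ⋈[f=e] σ[e>=7](S))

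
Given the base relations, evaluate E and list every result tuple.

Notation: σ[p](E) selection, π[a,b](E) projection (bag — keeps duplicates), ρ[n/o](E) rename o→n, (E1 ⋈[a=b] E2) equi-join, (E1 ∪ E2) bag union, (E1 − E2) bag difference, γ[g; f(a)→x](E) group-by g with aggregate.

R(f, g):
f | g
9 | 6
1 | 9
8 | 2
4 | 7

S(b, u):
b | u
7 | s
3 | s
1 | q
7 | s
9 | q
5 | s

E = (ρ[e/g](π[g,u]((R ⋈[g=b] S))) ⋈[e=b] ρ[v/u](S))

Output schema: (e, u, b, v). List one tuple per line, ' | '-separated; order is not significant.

Per-node cardinality:
  R → 4
  S → 6
  (R ⋈[g=b] S) → 3
  π[g,u]((R ⋈[g=b] S)) → 3
  ρ[e/g](π[g,u]((R ⋈[g=b] S))) → 3
  S → 6
  ρ[v/u](S) → 6
  (ρ[e/g](π[g,u]((R ⋈[g=b] S))) ⋈[e=b] ρ[v/u](S)) → 5

== RESULT ==
e | u | b | v
7 | s | 7 | s
7 | s | 7 | s
7 | s | 7 | s
7 | s | 7 | s
9 | q | 9 | q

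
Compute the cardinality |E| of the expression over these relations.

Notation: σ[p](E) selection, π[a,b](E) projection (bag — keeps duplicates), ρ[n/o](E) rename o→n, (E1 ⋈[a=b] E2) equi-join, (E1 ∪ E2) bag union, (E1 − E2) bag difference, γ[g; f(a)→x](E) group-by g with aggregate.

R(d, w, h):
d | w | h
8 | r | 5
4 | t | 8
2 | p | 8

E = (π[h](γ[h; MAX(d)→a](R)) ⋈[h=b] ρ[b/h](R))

Per-node cardinality:
  R → 3
  γ[h; MAX(d)→a](R) → 2
  π[h](γ[h; MAX(d)→a](R)) → 2
  R → 3
  ρ[b/h](R) → 3
  (π[h](γ[h; MAX(d)→a](R)) ⋈[h=b] ρ[b/h](R)) → 3

|E| = 3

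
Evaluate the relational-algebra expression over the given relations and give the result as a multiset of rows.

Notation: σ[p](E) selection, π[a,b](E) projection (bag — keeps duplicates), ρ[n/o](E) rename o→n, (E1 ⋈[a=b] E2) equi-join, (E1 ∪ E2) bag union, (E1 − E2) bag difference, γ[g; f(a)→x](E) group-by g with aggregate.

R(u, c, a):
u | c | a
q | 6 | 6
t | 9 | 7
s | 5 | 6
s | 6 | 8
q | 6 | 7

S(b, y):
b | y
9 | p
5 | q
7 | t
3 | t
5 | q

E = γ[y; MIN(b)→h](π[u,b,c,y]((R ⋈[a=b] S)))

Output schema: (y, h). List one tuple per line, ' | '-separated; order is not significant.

Row counts bottom-up:
  R → 5
  S → 5
  (R ⋈[a=b] S) → 2
  π[u,b,c,y]((R ⋈[a=b] S)) → 2
  γ[y; MIN(b)→h](π[u,b,c,y]((R ⋈[a=b] S))) → 1

== RESULT ==
y | h
t | 7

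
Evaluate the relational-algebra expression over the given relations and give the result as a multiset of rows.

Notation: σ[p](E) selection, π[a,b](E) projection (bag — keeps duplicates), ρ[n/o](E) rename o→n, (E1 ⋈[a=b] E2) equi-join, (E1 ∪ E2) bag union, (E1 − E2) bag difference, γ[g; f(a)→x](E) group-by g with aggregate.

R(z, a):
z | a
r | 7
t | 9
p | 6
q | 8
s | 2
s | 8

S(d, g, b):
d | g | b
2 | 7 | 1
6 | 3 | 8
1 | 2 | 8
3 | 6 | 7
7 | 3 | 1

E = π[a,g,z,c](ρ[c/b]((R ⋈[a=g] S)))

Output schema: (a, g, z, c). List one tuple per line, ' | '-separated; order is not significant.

Row counts bottom-up:
  R → 6
  S → 5
  (R ⋈[a=g] S) → 3
  ρ[c/b]((R ⋈[a=g] S)) → 3
  π[a,g,z,c](ρ[c/b]((R ⋈[a=g] S))) → 3

== RESULT ==
a | g | z | c
2 | 2 | s | 8
6 | 6 | p | 7
7 | 7 | r | 1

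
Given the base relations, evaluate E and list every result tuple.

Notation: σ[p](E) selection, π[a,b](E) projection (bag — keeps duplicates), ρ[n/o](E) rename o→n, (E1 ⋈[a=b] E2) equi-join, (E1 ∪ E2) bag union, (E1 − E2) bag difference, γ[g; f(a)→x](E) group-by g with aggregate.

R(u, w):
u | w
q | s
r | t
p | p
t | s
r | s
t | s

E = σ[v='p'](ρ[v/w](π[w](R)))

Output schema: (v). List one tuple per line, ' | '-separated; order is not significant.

Stepwise |·|:
  R → 6
  π[w](R) → 6
  ρ[v/w](π[w](R)) → 6
  σ[v='p'](ρ[v/w](π[w](R))) → 1

== RESULT ==
v
p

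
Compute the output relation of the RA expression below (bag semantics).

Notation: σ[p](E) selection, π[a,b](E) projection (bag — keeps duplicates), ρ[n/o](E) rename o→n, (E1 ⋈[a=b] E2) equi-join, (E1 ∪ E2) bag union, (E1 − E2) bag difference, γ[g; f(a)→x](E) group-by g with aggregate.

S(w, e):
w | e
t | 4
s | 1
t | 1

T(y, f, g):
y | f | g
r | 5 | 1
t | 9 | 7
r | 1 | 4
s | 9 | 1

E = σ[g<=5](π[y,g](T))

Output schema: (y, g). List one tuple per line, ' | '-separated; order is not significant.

Per-node cardinality:
  T → 4
  π[y,g](T) → 4
  σ[g<=5](π[y,g](T)) → 3

== RESULT ==
y | g
r | 1
r | 4
s | 1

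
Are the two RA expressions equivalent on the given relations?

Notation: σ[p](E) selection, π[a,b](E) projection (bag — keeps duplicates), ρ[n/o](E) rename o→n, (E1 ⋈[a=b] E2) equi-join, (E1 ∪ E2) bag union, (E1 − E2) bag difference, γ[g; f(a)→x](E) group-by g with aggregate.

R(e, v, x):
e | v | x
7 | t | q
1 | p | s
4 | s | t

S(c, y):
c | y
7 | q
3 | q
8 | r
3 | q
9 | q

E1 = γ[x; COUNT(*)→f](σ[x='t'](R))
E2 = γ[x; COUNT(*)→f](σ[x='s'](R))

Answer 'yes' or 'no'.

E1 stepwise |·|:
  R → 3
  σ[x='t'](R) → 1
  γ[x; COUNT(*)→f](σ[x='t'](R)) → 1
E2 stepwise |·|:
  R → 3
  σ[x='s'](R) → 1
  γ[x; COUNT(*)→f](σ[x='s'](R)) → 1

E1 result:
x | f
t | 1
E2 result:
x | f
s | 1
Witness: ('s', 1) appears 0× in E1 but 1× in E2.

no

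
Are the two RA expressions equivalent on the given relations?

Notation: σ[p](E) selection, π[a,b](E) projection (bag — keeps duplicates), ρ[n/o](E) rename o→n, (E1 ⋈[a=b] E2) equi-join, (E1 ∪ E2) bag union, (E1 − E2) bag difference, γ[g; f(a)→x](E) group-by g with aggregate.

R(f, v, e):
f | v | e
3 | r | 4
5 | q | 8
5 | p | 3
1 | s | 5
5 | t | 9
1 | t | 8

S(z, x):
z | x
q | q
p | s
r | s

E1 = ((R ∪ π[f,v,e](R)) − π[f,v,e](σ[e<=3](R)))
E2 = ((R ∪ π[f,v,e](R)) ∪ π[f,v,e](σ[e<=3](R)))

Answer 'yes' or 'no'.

E1 stepwise |·|:
  R → 6
  R → 6
  π[f,v,e](R) → 6
  (R ∪ π[f,v,e](R)) → 12
  R → 6
  σ[e<=3](R) → 1
  π[f,v,e](σ[e<=3](R)) → 1
  ((R ∪ π[f,v,e](R)) − π[f,v,e](σ[e<=3](R))) → 11
E2 stepwise |·|:
  R → 6
  R → 6
  π[f,v,e](R) → 6
  (R ∪ π[f,v,e](R)) → 12
  R → 6
  σ[e<=3](R) → 1
  π[f,v,e](σ[e<=3](R)) → 1
  ((R ∪ π[f,v,e](R)) ∪ π[f,v,e](σ[e<=3](R))) → 13

E1 result:
f | v | e
1 | s | 5
1 | s | 5
1 | t | 8
1 | t | 8
3 | r | 4
3 | r | 4
5 | p | 3
5 | q | 8
5 | q | 8
5 | t | 9
5 | t | 9
E2 result:
f | v | e
1 | s | 5
1 | s | 5
1 | t | 8
1 | t | 8
3 | r | 4
3 | r | 4
5 | p | 3
5 | p | 3
5 | p | 3
5 | q | 8
5 | q | 8
5 | t | 9
5 | t | 9
Witness: (5, 'p', 3) appears 1× in E1 but 3× in E2.

no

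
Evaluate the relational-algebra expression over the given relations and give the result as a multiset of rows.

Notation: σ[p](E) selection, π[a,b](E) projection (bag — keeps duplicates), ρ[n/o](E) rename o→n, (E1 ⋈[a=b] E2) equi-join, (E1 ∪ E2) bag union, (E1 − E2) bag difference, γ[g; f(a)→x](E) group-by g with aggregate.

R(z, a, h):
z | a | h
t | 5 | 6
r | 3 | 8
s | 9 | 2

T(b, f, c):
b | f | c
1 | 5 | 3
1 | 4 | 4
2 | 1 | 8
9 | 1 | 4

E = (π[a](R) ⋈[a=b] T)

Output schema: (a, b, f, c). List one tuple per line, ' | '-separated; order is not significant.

Subexpression sizes:
  R → 3
  π[a](R) → 3
  T → 4
  (π[a](R) ⋈[a=b] T) → 1

== RESULT ==
a | b | f | c
9 | 9 | 1 | 4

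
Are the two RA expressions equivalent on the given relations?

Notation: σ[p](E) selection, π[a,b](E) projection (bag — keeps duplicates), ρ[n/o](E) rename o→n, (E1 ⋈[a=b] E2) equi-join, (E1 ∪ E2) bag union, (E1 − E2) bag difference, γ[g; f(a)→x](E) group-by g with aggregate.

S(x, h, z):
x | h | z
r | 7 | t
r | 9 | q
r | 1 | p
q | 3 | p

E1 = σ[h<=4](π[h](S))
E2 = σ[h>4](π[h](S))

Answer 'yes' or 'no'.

E1 per-node cardinality:
  S → 4
  π[h](S) → 4
  σ[h<=4](π[h](S)) → 2
E2 per-node cardinality:
  S → 4
  π[h](S) → 4
  σ[h>4](π[h](S)) → 2

E1 result:
h
1
3
E2 result:
h
7
9
Witness: (1,) appears 1× in E1 but 0× in E2.

no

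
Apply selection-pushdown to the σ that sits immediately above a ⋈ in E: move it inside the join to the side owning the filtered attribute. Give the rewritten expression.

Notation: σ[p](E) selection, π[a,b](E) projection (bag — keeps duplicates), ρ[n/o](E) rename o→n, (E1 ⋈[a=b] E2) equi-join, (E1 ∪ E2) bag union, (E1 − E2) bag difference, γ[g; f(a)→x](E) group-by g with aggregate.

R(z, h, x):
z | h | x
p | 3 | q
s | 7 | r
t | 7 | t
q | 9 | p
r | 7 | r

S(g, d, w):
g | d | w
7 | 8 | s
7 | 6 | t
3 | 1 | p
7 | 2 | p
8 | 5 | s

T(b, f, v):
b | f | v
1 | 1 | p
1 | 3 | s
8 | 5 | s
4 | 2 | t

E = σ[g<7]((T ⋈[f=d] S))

σ filters on g, owned by the right side.
E' = (T ⋈[f=d] σ[g<7](S))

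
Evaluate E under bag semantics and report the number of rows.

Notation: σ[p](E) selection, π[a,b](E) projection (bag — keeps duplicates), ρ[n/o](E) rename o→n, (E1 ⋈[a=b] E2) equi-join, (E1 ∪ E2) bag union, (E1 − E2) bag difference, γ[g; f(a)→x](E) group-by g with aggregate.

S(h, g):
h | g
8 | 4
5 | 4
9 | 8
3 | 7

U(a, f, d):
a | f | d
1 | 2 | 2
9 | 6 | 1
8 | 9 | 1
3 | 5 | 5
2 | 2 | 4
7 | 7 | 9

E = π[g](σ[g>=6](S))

Stepwise |·|:
  S → 4
  σ[g>=6](S) → 2
  π[g](σ[g>=6](S)) → 2

|E| = 2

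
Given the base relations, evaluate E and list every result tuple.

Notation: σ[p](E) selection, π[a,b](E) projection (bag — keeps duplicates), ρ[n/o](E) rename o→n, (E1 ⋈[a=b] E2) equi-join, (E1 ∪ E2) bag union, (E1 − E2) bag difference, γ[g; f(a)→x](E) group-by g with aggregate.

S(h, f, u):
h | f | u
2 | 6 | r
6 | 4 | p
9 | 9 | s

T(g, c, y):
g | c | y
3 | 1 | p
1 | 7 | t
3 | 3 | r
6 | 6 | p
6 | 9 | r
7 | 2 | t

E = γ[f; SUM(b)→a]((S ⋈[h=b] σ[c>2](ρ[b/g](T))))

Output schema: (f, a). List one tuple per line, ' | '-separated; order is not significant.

Subexpression sizes:
  S → 3
  T → 6
  ρ[b/g](T) → 6
  σ[c>2](ρ[b/g](T)) → 4
  (S ⋈[h=b] σ[c>2](ρ[b/g](T))) → 2
  γ[f; SUM(b)→a]((S ⋈[h=b] σ[c>2](ρ[b/g](T)))) → 1

== RESULT ==
f | a
4 | 12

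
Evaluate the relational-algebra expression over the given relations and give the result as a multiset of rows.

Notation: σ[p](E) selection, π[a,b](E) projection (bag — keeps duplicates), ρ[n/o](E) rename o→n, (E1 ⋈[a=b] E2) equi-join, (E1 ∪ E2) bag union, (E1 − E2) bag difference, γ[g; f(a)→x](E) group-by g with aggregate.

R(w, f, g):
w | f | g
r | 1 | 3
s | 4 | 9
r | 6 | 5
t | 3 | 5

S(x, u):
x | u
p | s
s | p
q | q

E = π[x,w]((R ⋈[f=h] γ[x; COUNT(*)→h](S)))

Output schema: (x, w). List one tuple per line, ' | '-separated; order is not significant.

Subexpression sizes:
  R → 4
  S → 3
  γ[x; COUNT(*)→h](S) → 3
  (R ⋈[f=h] γ[x; COUNT(*)→h](S)) → 3
  π[x,w]((R ⋈[f=h] γ[x; COUNT(*)→h](S))) → 3

== RESULT ==
x | w
p | r
q | r
s | r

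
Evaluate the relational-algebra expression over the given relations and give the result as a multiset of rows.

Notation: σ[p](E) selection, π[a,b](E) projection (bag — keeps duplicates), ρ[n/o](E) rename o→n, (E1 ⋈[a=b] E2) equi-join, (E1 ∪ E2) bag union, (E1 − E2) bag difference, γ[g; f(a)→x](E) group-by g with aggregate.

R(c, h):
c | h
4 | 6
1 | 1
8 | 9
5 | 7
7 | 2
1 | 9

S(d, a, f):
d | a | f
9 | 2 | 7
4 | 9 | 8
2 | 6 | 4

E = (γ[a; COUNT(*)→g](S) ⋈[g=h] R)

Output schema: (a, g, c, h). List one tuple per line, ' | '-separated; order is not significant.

Subexpression sizes:
  S → 3
  γ[a; COUNT(*)→g](S) → 3
  R → 6
  (γ[a; COUNT(*)→g](S) ⋈[g=h] R) → 3

== RESULT ==
a | g | c | h
2 | 1 | 1 | 1
6 | 1 | 1 | 1
9 | 1 | 1 | 1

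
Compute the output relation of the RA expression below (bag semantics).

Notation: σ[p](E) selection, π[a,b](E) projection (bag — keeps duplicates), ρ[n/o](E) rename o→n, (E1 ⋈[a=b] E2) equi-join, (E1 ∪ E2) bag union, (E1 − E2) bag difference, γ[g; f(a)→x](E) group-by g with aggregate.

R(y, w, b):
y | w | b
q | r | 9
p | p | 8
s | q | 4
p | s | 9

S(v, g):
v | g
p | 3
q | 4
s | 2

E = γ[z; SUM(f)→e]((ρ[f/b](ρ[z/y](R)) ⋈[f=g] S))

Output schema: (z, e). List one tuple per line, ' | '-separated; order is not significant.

Stepwise |·|:
  R → 4
  ρ[z/y](R) → 4
  ρ[f/b](ρ[z/y](R)) → 4
  S → 3
  (ρ[f/b](ρ[z/y](R)) ⋈[f=g] S) → 1
  γ[z; SUM(f)→e]((ρ[f/b](ρ[z/y](R)) ⋈[f=g] S)) → 1

== RESULT ==
z | e
s | 4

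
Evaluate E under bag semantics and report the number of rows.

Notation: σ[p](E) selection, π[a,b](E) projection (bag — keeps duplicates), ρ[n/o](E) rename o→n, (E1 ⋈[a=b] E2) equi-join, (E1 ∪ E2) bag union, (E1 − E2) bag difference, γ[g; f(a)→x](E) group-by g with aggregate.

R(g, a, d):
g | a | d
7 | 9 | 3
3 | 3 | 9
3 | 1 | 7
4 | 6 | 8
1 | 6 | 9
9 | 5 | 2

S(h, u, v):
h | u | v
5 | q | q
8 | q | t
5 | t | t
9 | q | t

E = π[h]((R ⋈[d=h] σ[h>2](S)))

Subexpression sizes:
  R → 6
  S → 4
  σ[h>2](S) → 4
  (R ⋈[d=h] σ[h>2](S)) → 3
  π[h]((R ⋈[d=h] σ[h>2](S))) → 3

|E| = 3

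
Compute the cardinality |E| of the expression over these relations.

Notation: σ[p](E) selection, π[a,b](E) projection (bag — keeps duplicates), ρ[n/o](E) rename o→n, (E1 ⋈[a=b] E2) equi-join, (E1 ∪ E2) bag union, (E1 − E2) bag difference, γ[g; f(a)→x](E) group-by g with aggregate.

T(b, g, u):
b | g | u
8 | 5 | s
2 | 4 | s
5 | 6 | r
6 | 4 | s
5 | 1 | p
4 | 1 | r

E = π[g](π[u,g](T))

Subexpression sizes:
  T → 6
  π[u,g](T) → 6
  π[g](π[u,g](T)) → 6

|E| = 6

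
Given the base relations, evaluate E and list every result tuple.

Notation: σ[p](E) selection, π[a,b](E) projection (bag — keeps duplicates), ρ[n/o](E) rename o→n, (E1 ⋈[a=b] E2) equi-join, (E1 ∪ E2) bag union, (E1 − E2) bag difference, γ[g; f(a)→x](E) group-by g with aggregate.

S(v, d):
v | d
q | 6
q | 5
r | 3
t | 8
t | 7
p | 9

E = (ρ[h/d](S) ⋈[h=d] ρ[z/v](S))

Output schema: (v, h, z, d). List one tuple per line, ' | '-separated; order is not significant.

Subexpression sizes:
  S → 6
  ρ[h/d](S) → 6
  S → 6
  ρ[z/v](S) → 6
  (ρ[h/d](S) ⋈[h=d] ρ[z/v](S)) → 6

== RESULT ==
v | h | z | d
p | 9 | p | 9
q | 5 | q | 5
q | 6 | q | 6
r | 3 | r | 3
t | 7 | t | 7
t | 8 | t | 8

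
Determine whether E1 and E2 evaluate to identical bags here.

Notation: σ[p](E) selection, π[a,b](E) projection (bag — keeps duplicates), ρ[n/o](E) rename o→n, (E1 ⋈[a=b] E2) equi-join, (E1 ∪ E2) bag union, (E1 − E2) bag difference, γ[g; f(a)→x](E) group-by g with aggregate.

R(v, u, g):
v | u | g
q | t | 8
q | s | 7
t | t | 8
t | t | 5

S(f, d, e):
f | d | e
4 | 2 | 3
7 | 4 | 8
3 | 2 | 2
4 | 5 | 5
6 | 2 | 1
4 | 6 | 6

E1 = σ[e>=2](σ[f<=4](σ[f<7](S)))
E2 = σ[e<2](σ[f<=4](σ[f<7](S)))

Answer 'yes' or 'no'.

E1 subexpression sizes:
  S → 6
  σ[f<7](S) → 5
  σ[f<=4](σ[f<7](S)) → 4
  σ[e>=2](σ[f<=4](σ[f<7](S))) → 4
E2 subexpression sizes:
  S → 6
  σ[f<7](S) → 5
  σ[f<=4](σ[f<7](S)) → 4
  σ[e<2](σ[f<=4](σ[f<7](S))) → 0

E1 result:
f | d | e
3 | 2 | 2
4 | 2 | 3
4 | 5 | 5
4 | 6 | 6
E2 result:
f | d | e
(0 rows)
Witness: (4, 2, 3) appears 1× in E1 but 0× in E2.

no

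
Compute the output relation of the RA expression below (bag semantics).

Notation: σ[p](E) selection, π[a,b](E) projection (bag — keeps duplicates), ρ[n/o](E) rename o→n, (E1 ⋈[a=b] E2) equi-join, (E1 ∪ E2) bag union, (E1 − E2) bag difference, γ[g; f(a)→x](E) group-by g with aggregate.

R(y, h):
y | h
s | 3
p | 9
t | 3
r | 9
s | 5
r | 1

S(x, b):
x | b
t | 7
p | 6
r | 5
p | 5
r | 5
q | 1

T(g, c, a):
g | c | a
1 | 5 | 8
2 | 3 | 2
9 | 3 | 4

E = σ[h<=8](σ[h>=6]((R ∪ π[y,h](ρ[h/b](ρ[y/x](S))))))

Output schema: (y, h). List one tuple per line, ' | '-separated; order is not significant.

Row counts bottom-up:
  R → 6
  S → 6
  ρ[y/x](S) → 6
  ρ[h/b](ρ[y/x](S)) → 6
  π[y,h](ρ[h/b](ρ[y/x](S))) → 6
  (R ∪ π[y,h](ρ[h/b](ρ[y/x](S)))) → 12
  σ[h>=6]((R ∪ π[y,h](ρ[h/b](ρ[y/x](S))))) → 4
  σ[h<=8](σ[h>=6]((R ∪ π[y,h](ρ[h/b](ρ[y/x](S)))))) → 2

== RESULT ==
y | h
p | 6
t | 7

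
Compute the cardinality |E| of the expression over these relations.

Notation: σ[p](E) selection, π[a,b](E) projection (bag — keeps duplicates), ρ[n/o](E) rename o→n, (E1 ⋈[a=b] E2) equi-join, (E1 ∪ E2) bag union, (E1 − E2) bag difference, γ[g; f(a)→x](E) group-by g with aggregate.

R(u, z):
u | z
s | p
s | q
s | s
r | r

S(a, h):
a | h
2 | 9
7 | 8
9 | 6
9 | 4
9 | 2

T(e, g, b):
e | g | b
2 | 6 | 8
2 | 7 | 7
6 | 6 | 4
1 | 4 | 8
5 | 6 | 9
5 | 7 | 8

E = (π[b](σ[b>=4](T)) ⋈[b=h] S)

Stepwise |·|:
  T → 6
  σ[b>=4](T) → 6
  π[b](σ[b>=4](T)) → 6
  S → 5
  (π[b](σ[b>=4](T)) ⋈[b=h] S) → 5

|E| = 5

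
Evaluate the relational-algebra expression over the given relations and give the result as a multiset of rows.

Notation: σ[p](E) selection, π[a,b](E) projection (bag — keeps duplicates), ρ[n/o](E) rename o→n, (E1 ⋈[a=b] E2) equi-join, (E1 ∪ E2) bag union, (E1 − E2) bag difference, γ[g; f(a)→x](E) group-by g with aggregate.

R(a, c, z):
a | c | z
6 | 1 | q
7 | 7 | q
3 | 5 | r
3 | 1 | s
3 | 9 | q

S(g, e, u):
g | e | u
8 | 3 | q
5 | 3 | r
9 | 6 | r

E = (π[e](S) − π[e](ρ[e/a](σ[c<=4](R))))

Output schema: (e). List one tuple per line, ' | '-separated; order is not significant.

Per-node cardinality:
  S → 3
  π[e](S) → 3
  R → 5
  σ[c<=4](R) → 2
  ρ[e/a](σ[c<=4](R)) → 2
  π[e](ρ[e/a](σ[c<=4](R))) → 2
  (π[e](S) − π[e](ρ[e/a](σ[c<=4](R)))) → 1

== RESULT ==
e
3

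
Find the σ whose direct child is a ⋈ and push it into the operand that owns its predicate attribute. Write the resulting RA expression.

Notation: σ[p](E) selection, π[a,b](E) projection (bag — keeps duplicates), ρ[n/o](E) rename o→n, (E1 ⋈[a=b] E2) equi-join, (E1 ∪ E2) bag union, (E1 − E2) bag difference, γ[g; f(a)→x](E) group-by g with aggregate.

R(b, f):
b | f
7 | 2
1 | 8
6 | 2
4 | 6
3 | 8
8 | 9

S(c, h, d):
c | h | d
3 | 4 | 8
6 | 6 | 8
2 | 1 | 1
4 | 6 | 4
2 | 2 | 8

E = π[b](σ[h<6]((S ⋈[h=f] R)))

σ filters on h, owned by the left side.
E' = π[b]((σ[h<6](S) ⋈[h=f] R))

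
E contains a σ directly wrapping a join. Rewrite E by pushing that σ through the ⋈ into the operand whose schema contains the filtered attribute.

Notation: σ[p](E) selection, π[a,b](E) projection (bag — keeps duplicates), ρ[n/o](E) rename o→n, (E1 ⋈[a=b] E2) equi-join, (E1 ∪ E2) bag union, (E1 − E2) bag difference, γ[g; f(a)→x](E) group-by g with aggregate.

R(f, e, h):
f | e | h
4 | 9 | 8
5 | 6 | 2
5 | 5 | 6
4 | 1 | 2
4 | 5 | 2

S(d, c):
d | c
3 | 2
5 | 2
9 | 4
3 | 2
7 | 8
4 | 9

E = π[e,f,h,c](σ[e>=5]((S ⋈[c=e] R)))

σ filters on e, owned by the right side.
E' = π[e,f,h,c]((S ⋈[c=e] σ[e>=5](R)))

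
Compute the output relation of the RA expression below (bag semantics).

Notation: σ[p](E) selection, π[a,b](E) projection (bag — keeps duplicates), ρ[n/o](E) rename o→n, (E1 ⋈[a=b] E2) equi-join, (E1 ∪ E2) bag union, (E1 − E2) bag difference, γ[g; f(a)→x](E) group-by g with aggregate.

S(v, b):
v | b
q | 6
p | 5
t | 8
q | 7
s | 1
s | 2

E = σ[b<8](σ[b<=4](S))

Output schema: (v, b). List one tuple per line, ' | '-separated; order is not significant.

Stepwise |·|:
  S → 6
  σ[b<=4](S) → 2
  σ[b<8](σ[b<=4](S)) → 2

== RESULT ==
v | b
s | 1
s | 2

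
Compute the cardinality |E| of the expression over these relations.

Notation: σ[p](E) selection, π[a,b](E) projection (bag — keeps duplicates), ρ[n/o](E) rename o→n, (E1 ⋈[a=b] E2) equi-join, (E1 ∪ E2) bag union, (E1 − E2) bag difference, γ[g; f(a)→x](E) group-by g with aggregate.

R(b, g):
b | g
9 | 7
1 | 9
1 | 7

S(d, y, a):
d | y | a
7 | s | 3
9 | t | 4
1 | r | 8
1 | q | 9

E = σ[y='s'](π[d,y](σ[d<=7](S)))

Row counts bottom-up:
  S → 4
  σ[d<=7](S) → 3
  π[d,y](σ[d<=7](S)) → 3
  σ[y='s'](π[d,y](σ[d<=7](S))) → 1

|E| = 1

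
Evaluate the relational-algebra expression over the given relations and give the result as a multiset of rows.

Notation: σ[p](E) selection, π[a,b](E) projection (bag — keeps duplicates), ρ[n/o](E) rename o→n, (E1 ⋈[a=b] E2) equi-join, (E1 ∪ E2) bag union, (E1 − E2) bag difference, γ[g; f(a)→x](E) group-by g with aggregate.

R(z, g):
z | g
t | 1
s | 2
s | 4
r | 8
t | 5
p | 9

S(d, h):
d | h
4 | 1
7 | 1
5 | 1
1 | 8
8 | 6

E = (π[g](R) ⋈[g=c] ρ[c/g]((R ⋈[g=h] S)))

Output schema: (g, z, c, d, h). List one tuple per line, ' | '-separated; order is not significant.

Per-node cardinality:
  R → 6
  π[g](R) → 6
  R → 6
  S → 5
  (R ⋈[g=h] S) → 4
  ρ[c/g]((R ⋈[g=h] S)) → 4
  (π[g](R) ⋈[g=c] ρ[c/g]((R ⋈[g=h] S))) → 4

== RESULT ==
g | z | c | d | h
1 | t | 1 | 4 | 1
1 | t | 1 | 5 | 1
1 | t | 1 | 7 | 1
8 | r | 8 | 1 | 8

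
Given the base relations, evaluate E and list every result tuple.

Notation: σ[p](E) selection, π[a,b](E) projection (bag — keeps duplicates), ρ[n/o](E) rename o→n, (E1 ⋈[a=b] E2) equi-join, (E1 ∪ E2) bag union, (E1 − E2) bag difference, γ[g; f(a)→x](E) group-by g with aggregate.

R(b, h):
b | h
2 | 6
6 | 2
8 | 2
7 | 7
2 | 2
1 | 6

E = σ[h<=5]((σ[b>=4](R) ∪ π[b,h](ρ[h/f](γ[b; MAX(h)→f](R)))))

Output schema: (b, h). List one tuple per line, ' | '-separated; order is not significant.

Stepwise |·|:
  R → 6
  σ[b>=4](R) → 3
  R → 6
  γ[b; MAX(h)→f](R) → 5
  ρ[h/f](γ[b; MAX(h)→f](R)) → 5
  π[b,h](ρ[h/f](γ[b; MAX(h)→f](R))) → 5
  (σ[b>=4](R) ∪ π[b,h](ρ[h/f](γ[b; MAX(h)→f](R)))) → 8
  σ[h<=5]((σ[b>=4](R) ∪ π[b,h](ρ[h/f](γ[b; MAX(h)→f](R))))) → 4

== RESULT ==
b | h
6 | 2
6 | 2
8 | 2
8 | 2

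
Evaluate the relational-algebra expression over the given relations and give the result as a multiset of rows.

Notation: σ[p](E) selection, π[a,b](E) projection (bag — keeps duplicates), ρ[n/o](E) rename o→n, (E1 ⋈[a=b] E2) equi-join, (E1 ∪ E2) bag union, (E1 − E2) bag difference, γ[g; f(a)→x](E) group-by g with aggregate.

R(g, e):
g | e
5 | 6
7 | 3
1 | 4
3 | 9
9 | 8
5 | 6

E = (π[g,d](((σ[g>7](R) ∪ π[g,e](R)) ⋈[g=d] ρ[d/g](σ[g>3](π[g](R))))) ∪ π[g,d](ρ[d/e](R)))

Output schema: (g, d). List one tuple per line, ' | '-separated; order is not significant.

Row counts bottom-up:
  R → 6
  σ[g>7](R) → 1
  R → 6
  π[g,e](R) → 6
  (σ[g>7](R) ∪ π[g,e](R)) → 7
  R → 6
  π[g](R) → 6
  σ[g>3](π[g](R)) → 4
  ρ[d/g](σ[g>3](π[g](R))) → 4
  ((σ[g>7](R) ∪ π[g,e](R)) ⋈[g=d] ρ[d/g](σ[g>3](π[g](R)))) → 7
  π[g,d](((σ[g>7](R) ∪ π[g,e](R)) ⋈[g=d] ρ[d/g](σ[g>3](π[g](R))))) → 7
  R → 6
  ρ[d/e](R) → 6
  π[g,d](ρ[d/e](R)) → 6
  (π[g,d](((σ[g>7](R) ∪ π[g,e](R)) ⋈[g=d] ρ[d/g](σ[g>3](π[g](R))))) ∪ π[g,d](ρ[d/e](R))) → 13

== RESULT ==
g | d
1 | 4
3 | 9
5 | 5
5 | 5
5 | 5
5 | 5
5 | 6
5 | 6
7 | 3
7 | 7
9 | 8
9 | 9
9 | 9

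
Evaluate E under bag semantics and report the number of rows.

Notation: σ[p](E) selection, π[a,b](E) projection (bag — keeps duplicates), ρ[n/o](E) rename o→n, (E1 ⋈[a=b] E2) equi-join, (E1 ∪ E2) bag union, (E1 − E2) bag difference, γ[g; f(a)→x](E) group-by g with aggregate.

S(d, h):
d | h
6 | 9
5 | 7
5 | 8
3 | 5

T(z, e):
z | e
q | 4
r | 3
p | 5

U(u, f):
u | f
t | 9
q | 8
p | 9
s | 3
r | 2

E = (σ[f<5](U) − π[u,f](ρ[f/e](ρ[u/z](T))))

Row counts bottom-up:
  U → 5
  σ[f<5](U) → 2
  T → 3
  ρ[u/z](T) → 3
  ρ[f/e](ρ[u/z](T)) → 3
  π[u,f](ρ[f/e](ρ[u/z](T))) → 3
  (σ[f<5](U) − π[u,f](ρ[f/e](ρ[u/z](T)))) → 2

|E| = 2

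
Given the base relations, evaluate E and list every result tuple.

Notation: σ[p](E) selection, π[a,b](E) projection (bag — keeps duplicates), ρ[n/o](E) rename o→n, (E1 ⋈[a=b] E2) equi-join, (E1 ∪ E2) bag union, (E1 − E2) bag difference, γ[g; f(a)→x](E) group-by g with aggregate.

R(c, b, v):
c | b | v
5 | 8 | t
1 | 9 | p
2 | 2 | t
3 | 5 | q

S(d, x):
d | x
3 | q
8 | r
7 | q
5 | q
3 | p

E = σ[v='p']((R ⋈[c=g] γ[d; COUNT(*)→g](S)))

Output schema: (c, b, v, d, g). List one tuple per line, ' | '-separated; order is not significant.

Stepwise |·|:
  R → 4
  S → 5
  γ[d; COUNT(*)→g](S) → 4
  (R ⋈[c=g] γ[d; COUNT(*)→g](S)) → 4
  σ[v='p']((R ⋈[c=g] γ[d; COUNT(*)→g](S))) → 3

== RESULT ==
c | b | v | d | g
1 | 9 | p | 5 | 1
1 | 9 | p | 7 | 1
1 | 9 | p | 8 | 1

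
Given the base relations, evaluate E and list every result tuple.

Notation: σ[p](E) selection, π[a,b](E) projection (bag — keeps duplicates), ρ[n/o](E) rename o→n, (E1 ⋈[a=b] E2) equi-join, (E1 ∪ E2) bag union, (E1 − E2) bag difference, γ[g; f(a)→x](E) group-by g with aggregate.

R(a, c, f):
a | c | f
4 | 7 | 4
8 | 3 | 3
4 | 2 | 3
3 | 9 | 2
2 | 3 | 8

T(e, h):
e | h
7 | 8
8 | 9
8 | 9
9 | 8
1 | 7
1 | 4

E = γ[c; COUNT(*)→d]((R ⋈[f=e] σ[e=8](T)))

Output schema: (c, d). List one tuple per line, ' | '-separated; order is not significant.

Per-node cardinality:
  R → 5
  T → 6
  σ[e=8](T) → 2
  (R ⋈[f=e] σ[e=8](T)) → 2
  γ[c; COUNT(*)→d]((R ⋈[f=e] σ[e=8](T))) → 1

== RESULT ==
c | d
3 | 2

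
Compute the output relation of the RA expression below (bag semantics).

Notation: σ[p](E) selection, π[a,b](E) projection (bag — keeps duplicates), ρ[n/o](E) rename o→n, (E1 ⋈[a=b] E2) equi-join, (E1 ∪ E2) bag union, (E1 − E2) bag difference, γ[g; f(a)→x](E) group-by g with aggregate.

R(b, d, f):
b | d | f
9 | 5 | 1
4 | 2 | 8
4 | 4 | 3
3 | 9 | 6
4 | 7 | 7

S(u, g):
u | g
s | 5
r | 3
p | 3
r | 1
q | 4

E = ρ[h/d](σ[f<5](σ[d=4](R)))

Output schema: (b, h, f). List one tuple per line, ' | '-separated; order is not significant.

Row counts bottom-up:
  R → 5
  σ[d=4](R) → 1
  σ[f<5](σ[d=4](R)) → 1
  ρ[h/d](σ[f<5](σ[d=4](R))) → 1

== RESULT ==
b | h | f
4 | 4 | 3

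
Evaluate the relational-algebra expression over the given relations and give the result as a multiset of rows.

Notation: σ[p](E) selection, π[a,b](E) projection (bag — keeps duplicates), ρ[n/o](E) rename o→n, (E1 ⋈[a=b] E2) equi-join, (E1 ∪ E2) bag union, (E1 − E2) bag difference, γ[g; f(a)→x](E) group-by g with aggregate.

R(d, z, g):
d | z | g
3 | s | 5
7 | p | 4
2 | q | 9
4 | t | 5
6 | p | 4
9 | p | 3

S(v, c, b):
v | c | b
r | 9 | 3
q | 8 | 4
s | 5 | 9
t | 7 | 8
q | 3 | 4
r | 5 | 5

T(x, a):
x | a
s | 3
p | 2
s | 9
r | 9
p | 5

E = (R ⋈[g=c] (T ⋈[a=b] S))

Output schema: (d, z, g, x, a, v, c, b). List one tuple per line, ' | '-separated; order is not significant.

Row counts bottom-up:
  R → 6
  T → 5
  S → 6
  (T ⋈[a=b] S) → 4
  (R ⋈[g=c] (T ⋈[a=b] S)) → 7

== RESULT ==
d | z | g | x | a | v | c | b
2 | q | 9 | s | 3 | r | 9 | 3
3 | s | 5 | p | 5 | r | 5 | 5
3 | s | 5 | r | 9 | s | 5 | 9
3 | s | 5 | s | 9 | s | 5 | 9
4 | t | 5 | p | 5 | r | 5 | 5
4 | t | 5 | r | 9 | s | 5 | 9
4 | t | 5 | s | 9 | s | 5 | 9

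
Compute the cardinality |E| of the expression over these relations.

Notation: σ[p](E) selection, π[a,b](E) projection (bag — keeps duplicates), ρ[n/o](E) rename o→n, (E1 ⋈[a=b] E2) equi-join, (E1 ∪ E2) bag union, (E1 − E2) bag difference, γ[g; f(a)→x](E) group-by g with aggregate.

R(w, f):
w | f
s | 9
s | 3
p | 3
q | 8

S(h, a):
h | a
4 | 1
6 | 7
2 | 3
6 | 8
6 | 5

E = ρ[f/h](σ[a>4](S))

Stepwise |·|:
  S → 5
  σ[a>4](S) → 3
  ρ[f/h](σ[a>4](S)) → 3

|E| = 3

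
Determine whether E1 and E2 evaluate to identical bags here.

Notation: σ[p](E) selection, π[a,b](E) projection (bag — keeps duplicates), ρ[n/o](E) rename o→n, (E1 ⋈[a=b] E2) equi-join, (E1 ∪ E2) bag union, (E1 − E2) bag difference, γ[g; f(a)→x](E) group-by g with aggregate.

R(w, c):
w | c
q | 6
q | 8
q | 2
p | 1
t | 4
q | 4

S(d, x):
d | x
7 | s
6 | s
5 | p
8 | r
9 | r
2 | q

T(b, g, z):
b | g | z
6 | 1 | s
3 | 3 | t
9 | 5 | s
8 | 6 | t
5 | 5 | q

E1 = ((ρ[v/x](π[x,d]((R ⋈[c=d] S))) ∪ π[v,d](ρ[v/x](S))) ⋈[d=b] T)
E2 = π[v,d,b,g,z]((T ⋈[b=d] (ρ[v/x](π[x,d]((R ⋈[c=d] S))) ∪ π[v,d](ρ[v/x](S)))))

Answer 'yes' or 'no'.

E1 row counts bottom-up:
  R → 6
  S → 6
  (R ⋈[c=d] S) → 3
  π[x,d]((R ⋈[c=d] S)) → 3
  ρ[v/x](π[x,d]((R ⋈[c=d] S))) → 3
  S → 6
  ρ[v/x](S) → 6
  π[v,d](ρ[v/x](S)) → 6
  (ρ[v/x](π[x,d]((R ⋈[c=d] S))) ∪ π[v,d](ρ[v/x](S))) → 9
  T → 5
  ((ρ[v/x](π[x,d]((R ⋈[c=d] S))) ∪ π[v,d](ρ[v/x](S))) ⋈[d=b] T) → 6
E2 row counts bottom-up:
  T → 5
  R → 6
  S → 6
  (R ⋈[c=d] S) → 3
  π[x,d]((R ⋈[c=d] S)) → 3
  ρ[v/x](π[x,d]((R ⋈[c=d] S))) → 3
  S → 6
  ρ[v/x](S) → 6
  π[v,d](ρ[v/x](S)) → 6
  (ρ[v/x](π[x,d]((R ⋈[c=d] S))) ∪ π[v,d](ρ[v/x](S))) → 9
  (T ⋈[b=d] (ρ[v/x](π[x,d]((R ⋈[c=d] S))) ∪ π[v,d](ρ[v/x](S)))) → 6
  π[v,d,b,g,z]((T ⋈[b=d] (ρ[v/x](π[x,d]((R ⋈[c=d] S))) ∪ π[v,d](ρ[v/x](S))))) → 6

E1 and E2 produce the same multiset:
v | d | b | g | z
p | 5 | 5 | 5 | q
r | 8 | 8 | 6 | t
r | 8 | 8 | 6 | t
r | 9 | 9 | 5 | s
s | 6 | 6 | 1 | s
s | 6 | 6 | 1 | s

yes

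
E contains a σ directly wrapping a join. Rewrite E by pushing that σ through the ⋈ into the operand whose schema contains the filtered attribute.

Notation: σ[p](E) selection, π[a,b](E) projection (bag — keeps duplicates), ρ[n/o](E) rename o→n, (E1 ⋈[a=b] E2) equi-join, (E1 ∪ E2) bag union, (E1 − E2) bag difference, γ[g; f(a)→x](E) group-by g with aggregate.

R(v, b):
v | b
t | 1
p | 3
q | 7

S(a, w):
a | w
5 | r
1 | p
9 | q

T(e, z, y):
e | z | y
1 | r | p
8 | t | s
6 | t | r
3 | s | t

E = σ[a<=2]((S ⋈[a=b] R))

σ filters on a, owned by the left side.
E' = (σ[a<=2](S) ⋈[a=b] R)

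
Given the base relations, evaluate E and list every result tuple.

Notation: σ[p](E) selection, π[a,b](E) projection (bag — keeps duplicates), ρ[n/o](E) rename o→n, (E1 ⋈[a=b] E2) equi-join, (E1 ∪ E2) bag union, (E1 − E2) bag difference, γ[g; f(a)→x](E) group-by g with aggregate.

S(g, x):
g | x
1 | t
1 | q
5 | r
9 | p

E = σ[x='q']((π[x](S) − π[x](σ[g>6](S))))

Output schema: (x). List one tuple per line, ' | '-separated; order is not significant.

Subexpression sizes:
  S → 4
  π[x](S) → 4
  S → 4
  σ[g>6](S) → 1
  π[x](σ[g>6](S)) → 1
  (π[x](S) − π[x](σ[g>6](S))) → 3
  σ[x='q']((π[x](S) − π[x](σ[g>6](S)))) → 1

== RESULT ==
x
q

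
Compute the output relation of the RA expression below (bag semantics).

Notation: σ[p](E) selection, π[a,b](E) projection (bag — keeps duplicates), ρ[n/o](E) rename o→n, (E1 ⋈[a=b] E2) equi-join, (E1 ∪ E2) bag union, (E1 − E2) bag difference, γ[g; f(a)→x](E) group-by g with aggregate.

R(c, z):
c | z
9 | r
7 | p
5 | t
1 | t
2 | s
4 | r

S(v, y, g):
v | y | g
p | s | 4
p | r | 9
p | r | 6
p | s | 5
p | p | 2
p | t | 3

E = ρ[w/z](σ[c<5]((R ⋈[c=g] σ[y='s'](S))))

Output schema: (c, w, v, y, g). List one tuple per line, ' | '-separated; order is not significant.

Stepwise |·|:
  R → 6
  S → 6
  σ[y='s'](S) → 2
  (R ⋈[c=g] σ[y='s'](S)) → 2
  σ[c<5]((R ⋈[c=g] σ[y='s'](S))) → 1
  ρ[w/z](σ[c<5]((R ⋈[c=g] σ[y='s'](S)))) → 1

== RESULT ==
c | w | v | y | g
4 | r | p | s | 4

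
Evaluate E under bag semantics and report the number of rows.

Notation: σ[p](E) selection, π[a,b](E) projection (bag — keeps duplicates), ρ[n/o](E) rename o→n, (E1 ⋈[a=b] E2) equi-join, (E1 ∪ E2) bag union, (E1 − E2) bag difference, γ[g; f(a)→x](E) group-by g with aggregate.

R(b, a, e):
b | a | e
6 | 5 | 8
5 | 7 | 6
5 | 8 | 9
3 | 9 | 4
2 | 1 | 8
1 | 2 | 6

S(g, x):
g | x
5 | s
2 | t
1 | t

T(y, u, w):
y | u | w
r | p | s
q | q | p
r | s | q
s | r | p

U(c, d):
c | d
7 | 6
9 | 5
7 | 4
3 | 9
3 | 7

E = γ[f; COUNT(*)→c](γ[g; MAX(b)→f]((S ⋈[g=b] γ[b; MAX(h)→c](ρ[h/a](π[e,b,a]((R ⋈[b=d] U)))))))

Subexpression sizes:
  S → 3
  R → 6
  U → 5
  (R ⋈[b=d] U) → 3
  π[e,b,a]((R ⋈[b=d] U)) → 3
  ρ[h/a](π[e,b,a]((R ⋈[b=d] U))) → 3
  γ[b; MAX(h)→c](ρ[h/a](π[e,b,a]((R ⋈[b=d] U)))) → 2
  (S ⋈[g=b] γ[b; MAX(h)→c](ρ[h/a](π[e,b,a]((R ⋈[b=d] U))))) → 1
  γ[g; MAX(b)→f]((S ⋈[g=b] γ[b; MAX(h)→c](ρ[h/a](π[e,b,a]((R ⋈[b=d] U)))))) → 1
  γ[f; COUNT(*)→c](γ[g; MAX(b)→f]((S ⋈[g=b] γ[b; MAX(h)→c](ρ[h/a](π[e,b,a]((R ⋈[b=d] U))))))) → 1

|E| = 1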